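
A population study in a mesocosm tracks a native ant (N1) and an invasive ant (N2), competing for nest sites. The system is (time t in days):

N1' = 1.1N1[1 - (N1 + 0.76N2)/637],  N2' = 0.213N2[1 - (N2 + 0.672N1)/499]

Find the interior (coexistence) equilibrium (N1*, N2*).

Setting both brackets to zero gives the nullclines N1 + 0.76N2 = 637 and 0.672N1 + N2 = 499.
Substituting N2 = 499 - 0.672N1 into the first: N1(1 - 0.76·0.672) = 637 - 0.76·499.
So N1* = 258/0.489 = 527, and then N2* = 499 - 0.672·527 = 145.

N1* ≈ 527, N2* ≈ 145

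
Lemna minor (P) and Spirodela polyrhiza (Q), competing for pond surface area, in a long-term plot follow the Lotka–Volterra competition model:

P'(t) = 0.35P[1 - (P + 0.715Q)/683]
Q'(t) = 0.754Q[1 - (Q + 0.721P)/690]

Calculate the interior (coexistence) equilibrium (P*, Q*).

P* ≈ 391, Q* ≈ 408

Setting both brackets to zero gives the nullclines P + 0.715Q = 683 and 0.721P + Q = 690.
Substituting Q = 690 - 0.721P into the first: P(1 - 0.715·0.721) = 683 - 0.715·690.
So P* = 190/0.484 = 391, and then Q* = 690 - 0.721·391 = 408.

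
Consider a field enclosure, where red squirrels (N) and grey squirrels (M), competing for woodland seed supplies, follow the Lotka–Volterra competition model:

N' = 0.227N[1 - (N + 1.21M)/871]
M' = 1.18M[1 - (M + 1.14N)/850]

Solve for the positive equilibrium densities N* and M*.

Setting both brackets to zero gives the nullclines N + 1.21M = 871 and 1.14N + M = 850.
Substituting M = 850 - 1.14N into the first: N(1 - 1.21·1.14) = 871 - 1.21·850.
So N* = -158/-0.379 = 415, and then M* = 850 - 1.14·415 = 377.

N* ≈ 415, M* ≈ 377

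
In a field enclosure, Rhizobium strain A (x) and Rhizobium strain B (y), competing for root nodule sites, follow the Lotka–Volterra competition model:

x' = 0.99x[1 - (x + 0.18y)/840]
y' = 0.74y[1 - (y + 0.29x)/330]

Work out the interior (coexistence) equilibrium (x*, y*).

Setting both brackets to zero gives the nullclines x + 0.18y = 840 and 0.29x + y = 330.
Substituting y = 330 - 0.29x into the first: x(1 - 0.18·0.29) = 840 - 0.18·330.
So x* = 781/0.948 = 824, and then y* = 330 - 0.29·824 = 91.2.

x* ≈ 824, y* ≈ 91.2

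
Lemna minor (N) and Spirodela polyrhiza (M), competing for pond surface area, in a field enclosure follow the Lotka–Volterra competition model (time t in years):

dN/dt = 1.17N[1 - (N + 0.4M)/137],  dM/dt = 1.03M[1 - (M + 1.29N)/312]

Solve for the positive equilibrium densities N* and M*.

Setting both brackets to zero gives the nullclines N + 0.4M = 137 and 1.29N + M = 312.
Substituting M = 312 - 1.29N into the first: N(1 - 0.4·1.29) = 137 - 0.4·312.
So N* = 12.2/0.484 = 25.2, and then M* = 312 - 1.29·25.2 = 279.

N* ≈ 25.2, M* ≈ 279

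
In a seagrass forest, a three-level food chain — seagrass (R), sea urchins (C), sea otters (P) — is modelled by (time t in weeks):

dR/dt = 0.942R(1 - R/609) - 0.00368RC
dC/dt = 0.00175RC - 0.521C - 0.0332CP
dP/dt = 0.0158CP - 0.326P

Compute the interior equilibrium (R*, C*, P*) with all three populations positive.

From dP/dt = 0: 0.0158C* = 0.326, so C* = 20.6.
From dR/dt = 0: 0.942(1 - R*/609) = 0.00368·20.6, giving R* = 609·(1 - 0.0806) = 560.
From dC/dt = 0: 0.00175·560 - 0.521 = 0.0332P*, so P* = 0.459/0.0332 = 13.8.

R* ≈ 560, C* ≈ 20.6, P* ≈ 13.8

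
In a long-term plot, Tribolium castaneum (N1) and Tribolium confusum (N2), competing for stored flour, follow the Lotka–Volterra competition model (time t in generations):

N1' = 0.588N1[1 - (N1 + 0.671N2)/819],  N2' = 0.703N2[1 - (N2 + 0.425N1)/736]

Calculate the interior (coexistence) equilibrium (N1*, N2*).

N1* ≈ 455, N2* ≈ 543

Setting both brackets to zero gives the nullclines N1 + 0.671N2 = 819 and 0.425N1 + N2 = 736.
Substituting N2 = 736 - 0.425N1 into the first: N1(1 - 0.671·0.425) = 819 - 0.671·736.
So N1* = 325/0.715 = 455, and then N2* = 736 - 0.425·455 = 543.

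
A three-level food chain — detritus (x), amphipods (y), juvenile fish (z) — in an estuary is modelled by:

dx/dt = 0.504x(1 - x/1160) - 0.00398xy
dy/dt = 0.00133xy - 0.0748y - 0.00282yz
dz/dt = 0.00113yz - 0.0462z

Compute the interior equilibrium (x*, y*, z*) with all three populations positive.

From dz/dt = 0: 0.00113y* = 0.0462, so y* = 40.9.
From dx/dt = 0: 0.504(1 - x*/1160) = 0.00398·40.9, giving x* = 1160·(1 - 0.323) = 785.
From dy/dt = 0: 0.00133·785 - 0.0748 = 0.00282z*, so z* = 0.97/0.00282 = 344.

x* ≈ 785, y* ≈ 40.9, z* ≈ 344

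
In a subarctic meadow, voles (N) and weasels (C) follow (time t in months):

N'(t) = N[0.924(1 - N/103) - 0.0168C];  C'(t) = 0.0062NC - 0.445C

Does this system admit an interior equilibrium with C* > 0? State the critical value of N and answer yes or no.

The predator equation gives dC/dt > 0 only when N > 0.445/0.0062 = 71.8.
Without the predator, N → K = 103. Since 103 > 71.8, the predator can invade and persist.

Threshold N = 71.8; K > 71.8, so yes, the predator persists.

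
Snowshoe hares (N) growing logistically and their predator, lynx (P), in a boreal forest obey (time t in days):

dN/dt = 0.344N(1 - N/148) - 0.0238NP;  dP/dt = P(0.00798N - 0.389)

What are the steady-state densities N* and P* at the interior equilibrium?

From dP/dt = 0 with P > 0: 0.00798N* = 0.389, so N* = 48.7.
Substitute into dN/dt = 0: 0.344(1 - 48.7/148) = 0.0238P*.
The bracket is 0.671, giving P* = 0.231/0.0238 = 9.69.

N* ≈ 48.7, P* ≈ 9.69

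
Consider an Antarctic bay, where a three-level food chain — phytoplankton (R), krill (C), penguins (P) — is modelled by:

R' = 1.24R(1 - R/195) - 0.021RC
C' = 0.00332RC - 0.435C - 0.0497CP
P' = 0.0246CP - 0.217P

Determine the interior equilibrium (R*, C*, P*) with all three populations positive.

R* ≈ 166, C* ≈ 8.82, P* ≈ 2.33

From dP/dt = 0: 0.0246C* = 0.217, so C* = 8.82.
From dR/dt = 0: 1.24(1 - R*/195) = 0.021·8.82, giving R* = 195·(1 - 0.149) = 166.
From dC/dt = 0: 0.00332·166 - 0.435 = 0.0497P*, so P* = 0.116/0.0497 = 2.33.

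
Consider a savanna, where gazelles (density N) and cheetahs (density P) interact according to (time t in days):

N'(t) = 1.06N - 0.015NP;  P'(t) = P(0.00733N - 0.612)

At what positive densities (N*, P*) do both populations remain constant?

Set dP/dt = 0 with P > 0: 0.00733N - 0.612 = 0, so N* = 0.612/0.00733 = 83.5.
Set dN/dt = 0 with N > 0: 1.06 - 0.015P = 0, so P* = 1.06/0.015 = 70.7.

N* ≈ 83.5, P* ≈ 70.7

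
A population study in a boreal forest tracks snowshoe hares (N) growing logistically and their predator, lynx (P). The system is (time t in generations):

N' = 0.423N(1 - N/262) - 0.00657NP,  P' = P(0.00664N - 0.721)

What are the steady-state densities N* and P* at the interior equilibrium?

From dP/dt = 0 with P > 0: 0.00664N* = 0.721, so N* = 109.
Substitute into dN/dt = 0: 0.423(1 - 109/262) = 0.00657P*.
The bracket is 0.586, giving P* = 0.248/0.00657 = 37.7.

N* ≈ 109, P* ≈ 37.7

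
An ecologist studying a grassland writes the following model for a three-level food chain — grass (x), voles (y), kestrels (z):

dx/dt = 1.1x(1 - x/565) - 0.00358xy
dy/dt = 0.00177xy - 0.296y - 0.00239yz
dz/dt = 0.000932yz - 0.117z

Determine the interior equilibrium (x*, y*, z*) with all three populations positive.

x* ≈ 334, y* ≈ 126, z* ≈ 124

From dz/dt = 0: 0.000932y* = 0.117, so y* = 126.
From dx/dt = 0: 1.1(1 - x*/565) = 0.00358·126, giving x* = 565·(1 - 0.409) = 334.
From dy/dt = 0: 0.00177·334 - 0.296 = 0.00239z*, so z* = 0.295/0.00239 = 124.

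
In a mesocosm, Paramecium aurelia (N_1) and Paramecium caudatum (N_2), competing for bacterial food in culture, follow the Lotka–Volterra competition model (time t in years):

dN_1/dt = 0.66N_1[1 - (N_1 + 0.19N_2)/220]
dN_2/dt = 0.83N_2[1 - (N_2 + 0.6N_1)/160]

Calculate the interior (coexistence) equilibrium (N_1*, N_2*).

N_1* ≈ 214, N_2* ≈ 31.6

Setting both brackets to zero gives the nullclines N_1 + 0.19N_2 = 220 and 0.6N_1 + N_2 = 160.
Substituting N_2 = 160 - 0.6N_1 into the first: N_1(1 - 0.19·0.6) = 220 - 0.19·160.
So N_1* = 190/0.886 = 214, and then N_2* = 160 - 0.6·214 = 31.6.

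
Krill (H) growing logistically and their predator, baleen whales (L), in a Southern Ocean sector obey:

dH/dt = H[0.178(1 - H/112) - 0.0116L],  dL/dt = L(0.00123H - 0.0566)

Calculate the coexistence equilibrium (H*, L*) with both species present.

From dL/dt = 0 with L > 0: 0.00123H* = 0.0566, so H* = 46.
Substitute into dH/dt = 0: 0.178(1 - 46/112) = 0.0116L*.
The bracket is 0.589, giving L* = 0.105/0.0116 = 9.04.

H* ≈ 46, L* ≈ 9.04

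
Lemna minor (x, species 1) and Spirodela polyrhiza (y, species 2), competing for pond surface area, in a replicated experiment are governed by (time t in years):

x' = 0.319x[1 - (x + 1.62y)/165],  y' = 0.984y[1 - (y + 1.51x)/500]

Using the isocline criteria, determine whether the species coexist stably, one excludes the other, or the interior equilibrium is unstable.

Compare the nullcline intercepts: K1/α12 = 165/1.62 = 102 < K2 = 500; K2/α21 = 500/1.51 = 331 > K1 = 165.
Since the inequalities point opposite ways, species 2 can invade but species 1 cannot.

species 2 excludes species 1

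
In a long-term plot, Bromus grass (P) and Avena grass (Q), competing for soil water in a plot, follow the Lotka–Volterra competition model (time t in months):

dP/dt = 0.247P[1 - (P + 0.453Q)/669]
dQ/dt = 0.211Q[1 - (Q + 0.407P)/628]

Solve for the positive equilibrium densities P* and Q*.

P* ≈ 471, Q* ≈ 436

Setting both brackets to zero gives the nullclines P + 0.453Q = 669 and 0.407P + Q = 628.
Substituting Q = 628 - 0.407P into the first: P(1 - 0.453·0.407) = 669 - 0.453·628.
So P* = 385/0.816 = 471, and then Q* = 628 - 0.407·471 = 436.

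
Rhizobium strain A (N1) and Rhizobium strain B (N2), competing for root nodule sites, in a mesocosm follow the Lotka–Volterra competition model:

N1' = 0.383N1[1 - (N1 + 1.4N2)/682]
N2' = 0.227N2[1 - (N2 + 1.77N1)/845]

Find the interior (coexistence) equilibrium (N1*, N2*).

Setting both brackets to zero gives the nullclines N1 + 1.4N2 = 682 and 1.77N1 + N2 = 845.
Substituting N2 = 845 - 1.77N1 into the first: N1(1 - 1.4·1.77) = 682 - 1.4·845.
So N1* = -501/-1.48 = 339, and then N2* = 845 - 1.77·339 = 245.

N1* ≈ 339, N2* ≈ 245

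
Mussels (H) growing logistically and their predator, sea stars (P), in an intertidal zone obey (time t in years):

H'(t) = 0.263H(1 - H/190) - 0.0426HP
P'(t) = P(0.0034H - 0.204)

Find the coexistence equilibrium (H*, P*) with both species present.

H* ≈ 60, P* ≈ 4.22

From dP/dt = 0 with P > 0: 0.0034H* = 0.204, so H* = 60.
Substitute into dH/dt = 0: 0.263(1 - 60/190) = 0.0426P*.
The bracket is 0.684, giving P* = 0.18/0.0426 = 4.22.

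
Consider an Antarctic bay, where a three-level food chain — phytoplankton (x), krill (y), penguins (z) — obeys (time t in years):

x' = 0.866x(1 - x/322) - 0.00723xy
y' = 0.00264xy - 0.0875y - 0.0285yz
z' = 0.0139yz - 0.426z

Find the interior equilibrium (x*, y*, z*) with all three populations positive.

x* ≈ 240, y* ≈ 30.6, z* ≈ 19.1

From dz/dt = 0: 0.0139y* = 0.426, so y* = 30.6.
From dx/dt = 0: 0.866(1 - x*/322) = 0.00723·30.6, giving x* = 322·(1 - 0.256) = 240.
From dy/dt = 0: 0.00264·240 - 0.0875 = 0.0285z*, so z* = 0.545/0.0285 = 19.1.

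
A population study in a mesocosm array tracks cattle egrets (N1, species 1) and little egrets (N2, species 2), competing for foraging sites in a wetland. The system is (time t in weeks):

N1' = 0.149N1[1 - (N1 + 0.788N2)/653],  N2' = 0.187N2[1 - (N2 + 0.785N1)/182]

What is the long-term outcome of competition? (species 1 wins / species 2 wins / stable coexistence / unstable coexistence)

species 1 excludes species 2

Compare the nullcline intercepts: K1/α12 = 653/0.788 = 829 > K2 = 182; K2/α21 = 182/0.785 = 232 < K1 = 653.
Since the inequalities point opposite ways, species 1 can invade but species 2 cannot.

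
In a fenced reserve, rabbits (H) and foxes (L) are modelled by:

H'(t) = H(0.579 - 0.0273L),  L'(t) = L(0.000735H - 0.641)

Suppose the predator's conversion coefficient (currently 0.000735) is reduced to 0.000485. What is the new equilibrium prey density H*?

At the interior fixed point, setting dL/dt = 0 with L > 0 fixes H* = (predator death rate)/(HL coefficient) — independent of the other coefficients.
With the change, H* = 0.641/0.000485 = 1320; it rises from 872.

H* ≈ 1320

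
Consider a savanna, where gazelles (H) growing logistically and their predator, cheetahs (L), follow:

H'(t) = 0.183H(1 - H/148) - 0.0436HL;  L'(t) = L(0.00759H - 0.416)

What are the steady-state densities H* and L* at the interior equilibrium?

H* ≈ 54.8, L* ≈ 2.64

From dL/dt = 0 with L > 0: 0.00759H* = 0.416, so H* = 54.8.
Substitute into dH/dt = 0: 0.183(1 - 54.8/148) = 0.0436L*.
The bracket is 0.63, giving L* = 0.115/0.0436 = 2.64.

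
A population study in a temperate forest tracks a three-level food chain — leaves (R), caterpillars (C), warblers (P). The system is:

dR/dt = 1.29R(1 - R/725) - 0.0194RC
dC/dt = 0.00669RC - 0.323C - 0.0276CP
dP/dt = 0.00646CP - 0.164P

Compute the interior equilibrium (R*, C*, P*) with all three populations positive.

From dP/dt = 0: 0.00646C* = 0.164, so C* = 25.4.
From dR/dt = 0: 1.29(1 - R*/725) = 0.0194·25.4, giving R* = 725·(1 - 0.382) = 448.
From dC/dt = 0: 0.00669·448 - 0.323 = 0.0276P*, so P* = 2.68/0.0276 = 96.9.

R* ≈ 448, C* ≈ 25.4, P* ≈ 96.9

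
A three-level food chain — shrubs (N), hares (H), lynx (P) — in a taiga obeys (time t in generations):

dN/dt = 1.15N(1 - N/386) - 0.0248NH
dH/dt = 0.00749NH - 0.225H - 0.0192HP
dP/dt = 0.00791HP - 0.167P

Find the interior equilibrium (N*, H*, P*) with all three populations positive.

N* ≈ 210, H* ≈ 21.1, P* ≈ 70.3

From dP/dt = 0: 0.00791H* = 0.167, so H* = 21.1.
From dN/dt = 0: 1.15(1 - N*/386) = 0.0248·21.1, giving N* = 386·(1 - 0.455) = 210.
From dH/dt = 0: 0.00749·210 - 0.225 = 0.0192P*, so P* = 1.35/0.0192 = 70.3.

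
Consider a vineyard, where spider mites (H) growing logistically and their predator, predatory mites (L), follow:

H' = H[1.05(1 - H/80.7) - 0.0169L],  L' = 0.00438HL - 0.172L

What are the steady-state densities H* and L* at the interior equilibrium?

From dL/dt = 0 with L > 0: 0.00438H* = 0.172, so H* = 39.3.
Substitute into dH/dt = 0: 1.05(1 - 39.3/80.7) = 0.0169L*.
The bracket is 0.513, giving L* = 0.539/0.0169 = 31.9.

H* ≈ 39.3, L* ≈ 31.9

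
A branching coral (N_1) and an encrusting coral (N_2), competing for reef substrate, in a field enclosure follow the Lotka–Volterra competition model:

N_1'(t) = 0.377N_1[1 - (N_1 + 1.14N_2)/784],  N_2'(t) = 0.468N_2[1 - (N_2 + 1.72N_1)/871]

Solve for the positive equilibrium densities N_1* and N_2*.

Setting both brackets to zero gives the nullclines N_1 + 1.14N_2 = 784 and 1.72N_1 + N_2 = 871.
Substituting N_2 = 871 - 1.72N_1 into the first: N_1(1 - 1.14·1.72) = 784 - 1.14·871.
So N_1* = -209/-0.961 = 217, and then N_2* = 871 - 1.72·217 = 497.

N_1* ≈ 217, N_2* ≈ 497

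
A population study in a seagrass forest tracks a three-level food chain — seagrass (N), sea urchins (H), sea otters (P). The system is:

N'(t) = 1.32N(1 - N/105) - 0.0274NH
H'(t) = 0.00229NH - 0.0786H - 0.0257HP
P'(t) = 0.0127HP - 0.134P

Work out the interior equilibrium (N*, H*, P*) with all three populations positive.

N* ≈ 82, H* ≈ 10.6, P* ≈ 4.25

From dP/dt = 0: 0.0127H* = 0.134, so H* = 10.6.
From dN/dt = 0: 1.32(1 - N*/105) = 0.0274·10.6, giving N* = 105·(1 - 0.219) = 82.
From dH/dt = 0: 0.00229·82 - 0.0786 = 0.0257P*, so P* = 0.109/0.0257 = 4.25.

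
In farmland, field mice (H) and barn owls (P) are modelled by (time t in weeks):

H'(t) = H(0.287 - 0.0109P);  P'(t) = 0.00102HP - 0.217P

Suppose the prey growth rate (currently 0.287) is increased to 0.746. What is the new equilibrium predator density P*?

P* ≈ 68.4

At the interior fixed point, setting dH/dt = 0 with H > 0 fixes P* = (prey growth rate)/(HP coefficient) — independent of the other coefficients.
With the change, P* = 0.746/0.0109 = 68.4; it rises from 26.3.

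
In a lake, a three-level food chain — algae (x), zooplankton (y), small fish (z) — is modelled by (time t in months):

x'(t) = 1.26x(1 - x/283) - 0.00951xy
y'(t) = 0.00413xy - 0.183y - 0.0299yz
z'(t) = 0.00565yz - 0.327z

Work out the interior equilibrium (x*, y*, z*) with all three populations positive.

x* ≈ 159, y* ≈ 57.9, z* ≈ 15.9

From dz/dt = 0: 0.00565y* = 0.327, so y* = 57.9.
From dx/dt = 0: 1.26(1 - x*/283) = 0.00951·57.9, giving x* = 283·(1 - 0.437) = 159.
From dy/dt = 0: 0.00413·159 - 0.183 = 0.0299z*, so z* = 0.475/0.0299 = 15.9.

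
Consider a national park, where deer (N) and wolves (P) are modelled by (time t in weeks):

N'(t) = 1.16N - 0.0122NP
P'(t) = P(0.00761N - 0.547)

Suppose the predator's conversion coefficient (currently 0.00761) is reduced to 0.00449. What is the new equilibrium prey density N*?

N* ≈ 122

At the interior fixed point, setting dP/dt = 0 with P > 0 fixes N* = (predator death rate)/(NP coefficient) — independent of the other coefficients.
With the change, N* = 0.547/0.00449 = 122; it rises from 71.9.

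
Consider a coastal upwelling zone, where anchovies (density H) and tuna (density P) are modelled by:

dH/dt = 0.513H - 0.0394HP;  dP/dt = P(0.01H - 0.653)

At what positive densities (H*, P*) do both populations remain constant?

Set dP/dt = 0 with P > 0: 0.01H - 0.653 = 0, so H* = 0.653/0.01 = 65.3.
Set dH/dt = 0 with H > 0: 0.513 - 0.0394P = 0, so P* = 0.513/0.0394 = 13.

H* ≈ 65.3, P* ≈ 13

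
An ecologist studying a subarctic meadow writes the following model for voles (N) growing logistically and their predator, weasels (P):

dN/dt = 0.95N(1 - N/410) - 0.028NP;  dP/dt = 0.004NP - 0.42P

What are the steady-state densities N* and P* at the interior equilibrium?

N* ≈ 105, P* ≈ 25.2

From dP/dt = 0 with P > 0: 0.004N* = 0.42, so N* = 105.
Substitute into dN/dt = 0: 0.95(1 - 105/410) = 0.028P*.
The bracket is 0.744, giving P* = 0.707/0.028 = 25.2.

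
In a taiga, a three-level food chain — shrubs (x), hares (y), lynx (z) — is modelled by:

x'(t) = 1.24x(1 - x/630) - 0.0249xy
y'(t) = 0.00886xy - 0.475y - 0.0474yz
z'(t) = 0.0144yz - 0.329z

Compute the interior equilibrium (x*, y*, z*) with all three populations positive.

From dz/dt = 0: 0.0144y* = 0.329, so y* = 22.8.
From dx/dt = 0: 1.24(1 - x*/630) = 0.0249·22.8, giving x* = 630·(1 - 0.459) = 341.
From dy/dt = 0: 0.00886·341 - 0.475 = 0.0474z*, so z* = 2.55/0.0474 = 53.7.

x* ≈ 341, y* ≈ 22.8, z* ≈ 53.7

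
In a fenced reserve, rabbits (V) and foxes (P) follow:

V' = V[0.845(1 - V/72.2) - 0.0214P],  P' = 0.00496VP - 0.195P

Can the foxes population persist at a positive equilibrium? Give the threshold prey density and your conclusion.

Threshold V = 39.3; K > 39.3, so yes, the predator persists.

The predator equation gives dP/dt > 0 only when V > 0.195/0.00496 = 39.3.
Without the predator, V → K = 72.2. Since 72.2 > 39.3, the predator can invade and persist.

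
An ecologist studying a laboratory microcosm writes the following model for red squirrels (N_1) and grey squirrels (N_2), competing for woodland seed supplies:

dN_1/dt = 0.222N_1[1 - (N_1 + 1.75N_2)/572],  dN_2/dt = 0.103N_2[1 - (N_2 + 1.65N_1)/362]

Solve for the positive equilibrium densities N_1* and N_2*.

N_1* ≈ 32.6, N_2* ≈ 308

Setting both brackets to zero gives the nullclines N_1 + 1.75N_2 = 572 and 1.65N_1 + N_2 = 362.
Substituting N_2 = 362 - 1.65N_1 into the first: N_1(1 - 1.75·1.65) = 572 - 1.75·362.
So N_1* = -61.5/-1.89 = 32.6, and then N_2* = 362 - 1.65·32.6 = 308.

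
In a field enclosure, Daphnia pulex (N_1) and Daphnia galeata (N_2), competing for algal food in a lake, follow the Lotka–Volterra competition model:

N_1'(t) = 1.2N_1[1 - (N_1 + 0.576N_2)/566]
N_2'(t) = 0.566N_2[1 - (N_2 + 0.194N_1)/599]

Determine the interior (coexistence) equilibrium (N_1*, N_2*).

N_1* ≈ 249, N_2* ≈ 551

Setting both brackets to zero gives the nullclines N_1 + 0.576N_2 = 566 and 0.194N_1 + N_2 = 599.
Substituting N_2 = 599 - 0.194N_1 into the first: N_1(1 - 0.576·0.194) = 566 - 0.576·599.
So N_1* = 221/0.888 = 249, and then N_2* = 599 - 0.194·249 = 551.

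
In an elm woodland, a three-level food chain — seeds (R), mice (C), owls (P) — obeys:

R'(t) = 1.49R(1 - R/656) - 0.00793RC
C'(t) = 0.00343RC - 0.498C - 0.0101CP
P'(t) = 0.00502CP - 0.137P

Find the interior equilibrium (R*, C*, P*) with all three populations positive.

R* ≈ 561, C* ≈ 27.3, P* ≈ 141

From dP/dt = 0: 0.00502C* = 0.137, so C* = 27.3.
From dR/dt = 0: 1.49(1 - R*/656) = 0.00793·27.3, giving R* = 656·(1 - 0.145) = 561.
From dC/dt = 0: 0.00343·561 - 0.498 = 0.0101P*, so P* = 1.43/0.0101 = 141.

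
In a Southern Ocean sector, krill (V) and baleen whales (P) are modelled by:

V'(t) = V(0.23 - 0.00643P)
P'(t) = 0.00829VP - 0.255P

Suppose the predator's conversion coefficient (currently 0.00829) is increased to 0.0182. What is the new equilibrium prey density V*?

At the interior fixed point, setting dP/dt = 0 with P > 0 fixes V* = (predator death rate)/(VP coefficient) — independent of the other coefficients.
With the change, V* = 0.255/0.0182 = 14; it falls from 30.8.

V* ≈ 14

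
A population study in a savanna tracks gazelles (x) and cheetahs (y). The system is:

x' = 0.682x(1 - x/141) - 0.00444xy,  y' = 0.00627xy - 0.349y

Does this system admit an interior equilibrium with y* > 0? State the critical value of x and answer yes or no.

Threshold x = 55.7; K > 55.7, so yes, the predator persists.

The predator equation gives dy/dt > 0 only when x > 0.349/0.00627 = 55.7.
Without the predator, x → K = 141. Since 141 > 55.7, the predator can invade and persist.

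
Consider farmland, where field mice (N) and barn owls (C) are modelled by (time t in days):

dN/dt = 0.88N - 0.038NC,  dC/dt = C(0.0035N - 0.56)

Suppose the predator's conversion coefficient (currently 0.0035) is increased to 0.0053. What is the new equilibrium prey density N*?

N* ≈ 106

At the interior fixed point, setting dC/dt = 0 with C > 0 fixes N* = (predator death rate)/(NC coefficient) — independent of the other coefficients.
With the change, N* = 0.56/0.0053 = 106; it falls from 160.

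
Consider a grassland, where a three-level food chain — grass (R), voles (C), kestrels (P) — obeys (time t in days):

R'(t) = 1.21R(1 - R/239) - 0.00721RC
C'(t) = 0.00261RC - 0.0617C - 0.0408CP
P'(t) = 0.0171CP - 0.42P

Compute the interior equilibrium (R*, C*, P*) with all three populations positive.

From dP/dt = 0: 0.0171C* = 0.42, so C* = 24.6.
From dR/dt = 0: 1.21(1 - R*/239) = 0.00721·24.6, giving R* = 239·(1 - 0.146) = 204.
From dC/dt = 0: 0.00261·204 - 0.0617 = 0.0408P*, so P* = 0.471/0.0408 = 11.5.

R* ≈ 204, C* ≈ 24.6, P* ≈ 11.5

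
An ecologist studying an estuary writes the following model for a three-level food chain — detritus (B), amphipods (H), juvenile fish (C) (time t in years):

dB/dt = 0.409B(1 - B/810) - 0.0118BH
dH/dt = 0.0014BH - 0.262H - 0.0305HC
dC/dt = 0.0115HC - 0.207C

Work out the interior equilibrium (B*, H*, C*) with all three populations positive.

B* ≈ 389, H* ≈ 18, C* ≈ 9.28

From dC/dt = 0: 0.0115H* = 0.207, so H* = 18.
From dB/dt = 0: 0.409(1 - B*/810) = 0.0118·18, giving B* = 810·(1 - 0.519) = 389.
From dH/dt = 0: 0.0014·389 - 0.262 = 0.0305C*, so C* = 0.283/0.0305 = 9.28.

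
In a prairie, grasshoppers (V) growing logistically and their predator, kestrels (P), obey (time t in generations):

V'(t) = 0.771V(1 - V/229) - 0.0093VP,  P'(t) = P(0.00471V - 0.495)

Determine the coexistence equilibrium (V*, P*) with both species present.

V* ≈ 105, P* ≈ 44.9

From dP/dt = 0 with P > 0: 0.00471V* = 0.495, so V* = 105.
Substitute into dV/dt = 0: 0.771(1 - 105/229) = 0.0093P*.
The bracket is 0.541, giving P* = 0.417/0.0093 = 44.9.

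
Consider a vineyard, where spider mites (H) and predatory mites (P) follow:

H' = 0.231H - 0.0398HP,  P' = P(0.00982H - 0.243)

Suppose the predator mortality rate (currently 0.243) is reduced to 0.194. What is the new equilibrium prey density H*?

At the interior fixed point, setting dP/dt = 0 with P > 0 fixes H* = (predator death rate)/(HP coefficient) — independent of the other coefficients.
With the change, H* = 0.194/0.00982 = 19.8; it falls from 24.7.

H* ≈ 19.8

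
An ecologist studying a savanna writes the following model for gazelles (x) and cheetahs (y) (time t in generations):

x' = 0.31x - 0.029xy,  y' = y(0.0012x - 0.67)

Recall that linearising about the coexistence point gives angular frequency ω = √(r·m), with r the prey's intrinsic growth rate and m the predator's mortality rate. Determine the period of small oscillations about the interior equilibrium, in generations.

T ≈ 13.8 generations

Here r = 0.31 and m = 0.67, so r·m = 0.208.
ω = √0.208 = 0.456 per generation, hence T = 2π/ω ≈ 13.8 generations.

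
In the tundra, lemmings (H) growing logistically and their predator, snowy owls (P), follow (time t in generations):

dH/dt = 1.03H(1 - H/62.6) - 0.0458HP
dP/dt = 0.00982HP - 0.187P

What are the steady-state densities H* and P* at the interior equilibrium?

From dP/dt = 0 with P > 0: 0.00982H* = 0.187, so H* = 19.
Substitute into dH/dt = 0: 1.03(1 - 19/62.6) = 0.0458P*.
The bracket is 0.696, giving P* = 0.717/0.0458 = 15.6.

H* ≈ 19, P* ≈ 15.6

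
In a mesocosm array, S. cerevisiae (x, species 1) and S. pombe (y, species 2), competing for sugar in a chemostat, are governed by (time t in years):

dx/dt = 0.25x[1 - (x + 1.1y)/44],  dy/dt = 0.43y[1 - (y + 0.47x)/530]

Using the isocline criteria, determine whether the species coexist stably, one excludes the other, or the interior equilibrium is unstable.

species 2 excludes species 1

Compare the nullcline intercepts: K1/α12 = 44/1.1 = 40 < K2 = 530; K2/α21 = 530/0.47 = 1130 > K1 = 44.
Since the inequalities point opposite ways, species 2 can invade but species 1 cannot.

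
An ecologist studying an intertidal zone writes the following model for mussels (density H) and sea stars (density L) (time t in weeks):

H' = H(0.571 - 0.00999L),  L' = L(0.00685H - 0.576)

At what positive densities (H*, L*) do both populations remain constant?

Set dL/dt = 0 with L > 0: 0.00685H - 0.576 = 0, so H* = 0.576/0.00685 = 84.1.
Set dH/dt = 0 with H > 0: 0.571 - 0.00999L = 0, so L* = 0.571/0.00999 = 57.2.

H* ≈ 84.1, L* ≈ 57.2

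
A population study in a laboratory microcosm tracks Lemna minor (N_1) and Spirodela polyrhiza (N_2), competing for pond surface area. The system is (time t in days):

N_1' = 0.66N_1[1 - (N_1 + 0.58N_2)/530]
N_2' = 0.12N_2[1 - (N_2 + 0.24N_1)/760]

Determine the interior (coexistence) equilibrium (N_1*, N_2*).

N_1* ≈ 104, N_2* ≈ 735

Setting both brackets to zero gives the nullclines N_1 + 0.58N_2 = 530 and 0.24N_1 + N_2 = 760.
Substituting N_2 = 760 - 0.24N_1 into the first: N_1(1 - 0.58·0.24) = 530 - 0.58·760.
So N_1* = 89.2/0.861 = 104, and then N_2* = 760 - 0.24·104 = 735.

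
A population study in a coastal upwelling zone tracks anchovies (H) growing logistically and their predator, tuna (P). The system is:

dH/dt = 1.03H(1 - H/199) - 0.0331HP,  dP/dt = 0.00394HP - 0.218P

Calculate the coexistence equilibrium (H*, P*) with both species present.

H* ≈ 55.3, P* ≈ 22.5

From dP/dt = 0 with P > 0: 0.00394H* = 0.218, so H* = 55.3.
Substitute into dH/dt = 0: 1.03(1 - 55.3/199) = 0.0331P*.
The bracket is 0.722, giving P* = 0.744/0.0331 = 22.5.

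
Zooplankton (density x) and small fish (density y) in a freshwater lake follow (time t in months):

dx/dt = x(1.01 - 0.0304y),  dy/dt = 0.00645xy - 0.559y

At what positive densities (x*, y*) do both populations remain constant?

Set dy/dt = 0 with y > 0: 0.00645x - 0.559 = 0, so x* = 0.559/0.00645 = 86.7.
Set dx/dt = 0 with x > 0: 1.01 - 0.0304y = 0, so y* = 1.01/0.0304 = 33.2.

x* ≈ 86.7, y* ≈ 33.2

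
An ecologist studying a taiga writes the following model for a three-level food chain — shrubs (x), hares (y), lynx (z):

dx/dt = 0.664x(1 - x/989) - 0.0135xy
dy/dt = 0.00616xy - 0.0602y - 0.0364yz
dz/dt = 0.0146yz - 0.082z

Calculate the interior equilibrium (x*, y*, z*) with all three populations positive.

From dz/dt = 0: 0.0146y* = 0.082, so y* = 5.62.
From dx/dt = 0: 0.664(1 - x*/989) = 0.0135·5.62, giving x* = 989·(1 - 0.114) = 876.
From dy/dt = 0: 0.00616·876 - 0.0602 = 0.0364z*, so z* = 5.34/0.0364 = 147.

x* ≈ 876, y* ≈ 5.62, z* ≈ 147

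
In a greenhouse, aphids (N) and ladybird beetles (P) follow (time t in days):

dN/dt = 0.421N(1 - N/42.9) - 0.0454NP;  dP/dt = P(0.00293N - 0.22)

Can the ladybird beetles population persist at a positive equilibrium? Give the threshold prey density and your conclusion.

The predator equation gives dP/dt > 0 only when N > 0.22/0.00293 = 75.1.
Without the predator, N → K = 42.9. Since 42.9 < 75.1, the predator cannot invade.

Threshold N = 75.1; K < 75.1, so no, the predator goes extinct.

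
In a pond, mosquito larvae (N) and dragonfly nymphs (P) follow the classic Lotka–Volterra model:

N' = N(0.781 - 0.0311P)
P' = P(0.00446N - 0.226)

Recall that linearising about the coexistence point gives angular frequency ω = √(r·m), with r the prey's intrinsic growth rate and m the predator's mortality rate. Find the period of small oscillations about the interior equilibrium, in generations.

T ≈ 15 generations

Here r = 0.781 and m = 0.226, so r·m = 0.177.
ω = √0.177 = 0.42 per generation, hence T = 2π/ω ≈ 15 generations.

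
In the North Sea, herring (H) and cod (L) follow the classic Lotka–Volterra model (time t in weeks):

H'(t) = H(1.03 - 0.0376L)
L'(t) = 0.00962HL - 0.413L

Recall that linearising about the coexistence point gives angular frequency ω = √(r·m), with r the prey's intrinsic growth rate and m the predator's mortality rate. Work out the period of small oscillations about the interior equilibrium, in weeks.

T ≈ 9.63 weeks

Here r = 1.03 and m = 0.413, so r·m = 0.425.
ω = √0.425 = 0.652 per week, hence T = 2π/ω ≈ 9.63 weeks.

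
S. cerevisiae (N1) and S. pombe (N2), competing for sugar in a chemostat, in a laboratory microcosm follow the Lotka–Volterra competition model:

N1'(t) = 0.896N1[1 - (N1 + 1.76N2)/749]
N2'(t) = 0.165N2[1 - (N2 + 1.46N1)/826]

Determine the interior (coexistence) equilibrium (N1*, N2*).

N1* ≈ 449, N2* ≈ 170

Setting both brackets to zero gives the nullclines N1 + 1.76N2 = 749 and 1.46N1 + N2 = 826.
Substituting N2 = 826 - 1.46N1 into the first: N1(1 - 1.76·1.46) = 749 - 1.76·826.
So N1* = -705/-1.57 = 449, and then N2* = 826 - 1.46·449 = 170.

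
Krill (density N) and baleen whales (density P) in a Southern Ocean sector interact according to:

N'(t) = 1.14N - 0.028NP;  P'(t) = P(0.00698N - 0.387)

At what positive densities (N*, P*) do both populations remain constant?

Set dP/dt = 0 with P > 0: 0.00698N - 0.387 = 0, so N* = 0.387/0.00698 = 55.4.
Set dN/dt = 0 with N > 0: 1.14 - 0.028P = 0, so P* = 1.14/0.028 = 40.7.

N* ≈ 55.4, P* ≈ 40.7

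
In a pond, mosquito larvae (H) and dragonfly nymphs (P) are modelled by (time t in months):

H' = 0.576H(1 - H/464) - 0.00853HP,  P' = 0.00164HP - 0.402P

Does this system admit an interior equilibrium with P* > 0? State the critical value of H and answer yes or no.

The predator equation gives dP/dt > 0 only when H > 0.402/0.00164 = 245.
Without the predator, H → K = 464. Since 464 > 245, the predator can invade and persist.

Threshold H = 245; K > 245, so yes, the predator persists.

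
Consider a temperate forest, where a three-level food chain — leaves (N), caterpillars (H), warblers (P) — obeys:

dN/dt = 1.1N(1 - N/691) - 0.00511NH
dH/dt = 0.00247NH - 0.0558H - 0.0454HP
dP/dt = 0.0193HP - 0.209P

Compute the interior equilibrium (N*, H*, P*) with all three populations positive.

From dP/dt = 0: 0.0193H* = 0.209, so H* = 10.8.
From dN/dt = 0: 1.1(1 - N*/691) = 0.00511·10.8, giving N* = 691·(1 - 0.0503) = 656.
From dH/dt = 0: 0.00247·656 - 0.0558 = 0.0454P*, so P* = 1.57/0.0454 = 34.5.

N* ≈ 656, H* ≈ 10.8, P* ≈ 34.5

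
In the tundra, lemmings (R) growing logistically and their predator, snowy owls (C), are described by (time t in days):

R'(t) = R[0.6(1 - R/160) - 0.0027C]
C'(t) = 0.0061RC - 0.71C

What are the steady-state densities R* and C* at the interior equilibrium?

From dC/dt = 0 with C > 0: 0.0061R* = 0.71, so R* = 116.
Substitute into dR/dt = 0: 0.6(1 - 116/160) = 0.0027C*.
The bracket is 0.273, giving C* = 0.164/0.0027 = 60.6.

R* ≈ 116, C* ≈ 60.6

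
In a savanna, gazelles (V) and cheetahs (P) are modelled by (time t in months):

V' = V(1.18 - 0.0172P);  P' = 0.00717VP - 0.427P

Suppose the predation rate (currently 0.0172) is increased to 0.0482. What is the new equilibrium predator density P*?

At the interior fixed point, setting dV/dt = 0 with V > 0 fixes P* = (prey growth rate)/(VP coefficient) — independent of the other coefficients.
With the change, P* = 1.18/0.0482 = 24.5; it falls from 68.6.

P* ≈ 24.5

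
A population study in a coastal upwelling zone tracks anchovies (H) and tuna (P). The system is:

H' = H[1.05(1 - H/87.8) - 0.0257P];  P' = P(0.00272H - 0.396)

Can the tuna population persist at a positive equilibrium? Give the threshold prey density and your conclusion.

Threshold H = 146; K < 146, so no, the predator goes extinct.

The predator equation gives dP/dt > 0 only when H > 0.396/0.00272 = 146.
Without the predator, H → K = 87.8. Since 87.8 < 146, the predator cannot invade.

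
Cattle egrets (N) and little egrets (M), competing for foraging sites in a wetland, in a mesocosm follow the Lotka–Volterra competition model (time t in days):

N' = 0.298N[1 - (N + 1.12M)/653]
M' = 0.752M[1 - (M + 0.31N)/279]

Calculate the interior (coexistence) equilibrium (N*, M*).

Setting both brackets to zero gives the nullclines N + 1.12M = 653 and 0.31N + M = 279.
Substituting M = 279 - 0.31N into the first: N(1 - 1.12·0.31) = 653 - 1.12·279.
So N* = 341/0.653 = 522, and then M* = 279 - 0.31·522 = 117.

N* ≈ 522, M* ≈ 117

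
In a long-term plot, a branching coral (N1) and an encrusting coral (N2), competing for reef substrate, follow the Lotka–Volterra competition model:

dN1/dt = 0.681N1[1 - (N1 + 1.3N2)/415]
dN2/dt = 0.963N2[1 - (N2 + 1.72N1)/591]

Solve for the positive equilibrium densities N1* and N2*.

N1* ≈ 286, N2* ≈ 99.4

Setting both brackets to zero gives the nullclines N1 + 1.3N2 = 415 and 1.72N1 + N2 = 591.
Substituting N2 = 591 - 1.72N1 into the first: N1(1 - 1.3·1.72) = 415 - 1.3·591.
So N1* = -353/-1.24 = 286, and then N2* = 591 - 1.72·286 = 99.4.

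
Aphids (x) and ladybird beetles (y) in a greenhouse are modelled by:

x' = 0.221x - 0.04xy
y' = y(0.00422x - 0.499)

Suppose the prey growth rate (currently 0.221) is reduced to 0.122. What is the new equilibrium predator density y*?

At the interior fixed point, setting dx/dt = 0 with x > 0 fixes y* = (prey growth rate)/(xy coefficient) — independent of the other coefficients.
With the change, y* = 0.122/0.04 = 3.05; it falls from 5.53.

y* ≈ 3.05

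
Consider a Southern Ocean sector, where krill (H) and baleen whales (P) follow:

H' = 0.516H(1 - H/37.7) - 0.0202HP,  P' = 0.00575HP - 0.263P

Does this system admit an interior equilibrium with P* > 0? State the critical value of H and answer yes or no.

The predator equation gives dP/dt > 0 only when H > 0.263/0.00575 = 45.7.
Without the predator, H → K = 37.7. Since 37.7 < 45.7, the predator cannot invade.

Threshold H = 45.7; K < 45.7, so no, the predator goes extinct.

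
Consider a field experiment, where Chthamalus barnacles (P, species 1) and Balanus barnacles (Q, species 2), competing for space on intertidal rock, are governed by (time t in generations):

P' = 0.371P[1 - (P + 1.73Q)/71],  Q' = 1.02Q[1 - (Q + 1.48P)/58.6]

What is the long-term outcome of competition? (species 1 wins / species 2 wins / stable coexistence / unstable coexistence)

Compare the nullcline intercepts: K1/α12 = 71/1.73 = 41 < K2 = 58.6; K2/α21 = 58.6/1.48 = 39.6 < K1 = 71.
Since both are reversed, neither can invade when rare; the interior point is a saddle.

unstable coexistence (outcome depends on initial conditions)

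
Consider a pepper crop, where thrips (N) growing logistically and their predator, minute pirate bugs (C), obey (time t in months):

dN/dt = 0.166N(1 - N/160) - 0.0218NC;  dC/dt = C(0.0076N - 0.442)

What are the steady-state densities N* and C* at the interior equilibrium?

From dC/dt = 0 with C > 0: 0.0076N* = 0.442, so N* = 58.2.
Substitute into dN/dt = 0: 0.166(1 - 58.2/160) = 0.0218C*.
The bracket is 0.637, giving C* = 0.106/0.0218 = 4.85.

N* ≈ 58.2, C* ≈ 4.85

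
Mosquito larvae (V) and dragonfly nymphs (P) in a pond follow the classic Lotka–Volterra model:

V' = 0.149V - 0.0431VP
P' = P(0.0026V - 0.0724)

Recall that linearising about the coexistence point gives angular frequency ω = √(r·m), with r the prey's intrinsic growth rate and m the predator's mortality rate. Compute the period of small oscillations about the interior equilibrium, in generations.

T ≈ 60.5 generations

Here r = 0.149 and m = 0.0724, so r·m = 0.0108.
ω = √0.0108 = 0.104 per generation, hence T = 2π/ω ≈ 60.5 generations.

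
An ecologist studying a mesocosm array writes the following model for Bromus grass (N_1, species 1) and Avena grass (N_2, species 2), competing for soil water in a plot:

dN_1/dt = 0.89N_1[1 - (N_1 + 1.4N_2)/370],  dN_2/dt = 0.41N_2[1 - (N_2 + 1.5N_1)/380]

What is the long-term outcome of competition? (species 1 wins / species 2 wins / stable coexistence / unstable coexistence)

Compare the nullcline intercepts: K1/α12 = 370/1.4 = 264 < K2 = 380; K2/α21 = 380/1.5 = 253 < K1 = 370.
Since both are reversed, neither can invade when rare; the interior point is a saddle.

unstable coexistence (outcome depends on initial conditions)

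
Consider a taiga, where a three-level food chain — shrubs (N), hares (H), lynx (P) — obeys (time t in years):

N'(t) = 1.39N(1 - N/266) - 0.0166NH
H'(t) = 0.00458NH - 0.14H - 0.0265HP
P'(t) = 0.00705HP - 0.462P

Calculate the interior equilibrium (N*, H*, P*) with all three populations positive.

N* ≈ 57.8, H* ≈ 65.5, P* ≈ 4.71

From dP/dt = 0: 0.00705H* = 0.462, so H* = 65.5.
From dN/dt = 0: 1.39(1 - N*/266) = 0.0166·65.5, giving N* = 266·(1 - 0.783) = 57.8.
From dH/dt = 0: 0.00458·57.8 - 0.14 = 0.0265P*, so P* = 0.125/0.0265 = 4.71.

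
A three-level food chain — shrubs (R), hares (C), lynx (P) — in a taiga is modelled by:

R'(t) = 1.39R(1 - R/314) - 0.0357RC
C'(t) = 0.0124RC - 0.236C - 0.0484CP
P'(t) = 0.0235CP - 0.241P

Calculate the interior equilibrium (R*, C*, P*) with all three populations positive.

From dP/dt = 0: 0.0235C* = 0.241, so C* = 10.3.
From dR/dt = 0: 1.39(1 - R*/314) = 0.0357·10.3, giving R* = 314·(1 - 0.263) = 231.
From dC/dt = 0: 0.0124·231 - 0.236 = 0.0484P*, so P* = 2.63/0.0484 = 54.4.

R* ≈ 231, C* ≈ 10.3, P* ≈ 54.4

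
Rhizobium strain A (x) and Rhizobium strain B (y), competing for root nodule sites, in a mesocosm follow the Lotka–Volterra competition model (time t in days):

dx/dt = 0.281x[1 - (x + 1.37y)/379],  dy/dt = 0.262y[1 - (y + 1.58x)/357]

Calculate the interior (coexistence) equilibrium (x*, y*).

x* ≈ 94.5, y* ≈ 208

Setting both brackets to zero gives the nullclines x + 1.37y = 379 and 1.58x + y = 357.
Substituting y = 357 - 1.58x into the first: x(1 - 1.37·1.58) = 379 - 1.37·357.
So x* = -110/-1.16 = 94.5, and then y* = 357 - 1.58·94.5 = 208.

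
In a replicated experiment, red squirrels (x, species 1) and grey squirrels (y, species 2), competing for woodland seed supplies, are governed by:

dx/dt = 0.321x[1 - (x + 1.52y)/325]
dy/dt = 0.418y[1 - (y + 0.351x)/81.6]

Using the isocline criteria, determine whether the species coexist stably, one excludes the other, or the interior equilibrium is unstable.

Compare the nullcline intercepts: K1/α12 = 325/1.52 = 214 > K2 = 81.6; K2/α21 = 81.6/0.351 = 232 < K1 = 325.
Since the inequalities point opposite ways, species 1 can invade but species 2 cannot.

species 1 excludes species 2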